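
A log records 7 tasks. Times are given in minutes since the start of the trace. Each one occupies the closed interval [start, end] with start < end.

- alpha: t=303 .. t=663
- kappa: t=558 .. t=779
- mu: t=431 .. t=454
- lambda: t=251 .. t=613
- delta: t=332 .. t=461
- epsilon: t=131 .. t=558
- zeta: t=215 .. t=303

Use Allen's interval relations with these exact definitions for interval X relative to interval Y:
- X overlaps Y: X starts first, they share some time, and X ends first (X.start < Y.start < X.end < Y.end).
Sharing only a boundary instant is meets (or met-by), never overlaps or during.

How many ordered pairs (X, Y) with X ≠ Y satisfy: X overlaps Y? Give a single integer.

Checking all 42 ordered pairs for relation 'overlaps'; matching pairs in alphabetical order:
(alpha, kappa): alpha overlaps kappa ✓
(epsilon, alpha): epsilon overlaps alpha ✓
(epsilon, lambda): epsilon overlaps lambda ✓
(lambda, alpha): lambda overlaps alpha ✓
(lambda, kappa): lambda overlaps kappa ✓
(zeta, lambda): zeta overlaps lambda ✓
Count: 6.

6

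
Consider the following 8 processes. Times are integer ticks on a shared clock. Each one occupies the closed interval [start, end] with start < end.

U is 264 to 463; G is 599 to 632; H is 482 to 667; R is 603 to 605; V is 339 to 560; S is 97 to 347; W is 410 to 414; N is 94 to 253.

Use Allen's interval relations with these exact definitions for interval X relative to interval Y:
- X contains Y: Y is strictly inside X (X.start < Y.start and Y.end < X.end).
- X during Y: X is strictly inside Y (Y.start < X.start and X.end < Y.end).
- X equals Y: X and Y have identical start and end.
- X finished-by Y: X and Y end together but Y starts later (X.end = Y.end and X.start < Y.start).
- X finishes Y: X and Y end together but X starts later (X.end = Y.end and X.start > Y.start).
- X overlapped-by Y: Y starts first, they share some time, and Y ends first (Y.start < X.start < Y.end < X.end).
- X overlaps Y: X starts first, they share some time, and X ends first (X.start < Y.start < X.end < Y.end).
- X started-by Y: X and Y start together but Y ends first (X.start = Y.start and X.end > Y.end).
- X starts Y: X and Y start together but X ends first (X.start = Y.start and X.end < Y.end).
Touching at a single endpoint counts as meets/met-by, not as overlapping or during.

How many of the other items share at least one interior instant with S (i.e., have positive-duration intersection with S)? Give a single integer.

Target S = [97, 347].
G [599, 632] → after → no.
H [482, 667] → after → no.
N [94, 253] → overlaps → counts.
R [603, 605] → after → no.
U [264, 463] → overlapped-by → counts.
V [339, 560] → overlapped-by → counts.
W [410, 414] → after → no.
Total: 3.

3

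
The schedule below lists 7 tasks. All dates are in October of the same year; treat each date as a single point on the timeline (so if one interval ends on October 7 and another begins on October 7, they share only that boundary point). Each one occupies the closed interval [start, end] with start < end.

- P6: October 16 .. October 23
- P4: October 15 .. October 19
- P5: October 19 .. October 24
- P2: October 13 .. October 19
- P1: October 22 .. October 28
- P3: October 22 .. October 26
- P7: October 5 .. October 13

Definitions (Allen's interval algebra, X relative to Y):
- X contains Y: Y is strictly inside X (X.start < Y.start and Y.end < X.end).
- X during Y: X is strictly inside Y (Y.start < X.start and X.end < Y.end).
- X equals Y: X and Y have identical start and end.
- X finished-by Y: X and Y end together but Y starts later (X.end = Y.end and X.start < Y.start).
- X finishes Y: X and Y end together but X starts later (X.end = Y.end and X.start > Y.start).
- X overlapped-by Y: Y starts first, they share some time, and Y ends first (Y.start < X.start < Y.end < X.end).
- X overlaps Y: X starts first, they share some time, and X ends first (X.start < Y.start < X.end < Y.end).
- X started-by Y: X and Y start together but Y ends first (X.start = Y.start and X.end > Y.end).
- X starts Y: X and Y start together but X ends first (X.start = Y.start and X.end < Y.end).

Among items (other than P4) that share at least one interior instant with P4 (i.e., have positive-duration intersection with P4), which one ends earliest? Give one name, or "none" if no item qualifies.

P2

Target P4 = [October 15, October 19].
P1 [October 22, October 28] → after → excluded.
P2 [October 13, October 19] → finished-by → candidate.
P3 [October 22, October 26] → after → excluded.
P5 [October 19, October 24] → met-by → excluded.
P6 [October 16, October 23] → overlapped-by → candidate.
P7 [October 5, October 13] → before → excluded.
Among candidates, earliest end is October 19 → P2.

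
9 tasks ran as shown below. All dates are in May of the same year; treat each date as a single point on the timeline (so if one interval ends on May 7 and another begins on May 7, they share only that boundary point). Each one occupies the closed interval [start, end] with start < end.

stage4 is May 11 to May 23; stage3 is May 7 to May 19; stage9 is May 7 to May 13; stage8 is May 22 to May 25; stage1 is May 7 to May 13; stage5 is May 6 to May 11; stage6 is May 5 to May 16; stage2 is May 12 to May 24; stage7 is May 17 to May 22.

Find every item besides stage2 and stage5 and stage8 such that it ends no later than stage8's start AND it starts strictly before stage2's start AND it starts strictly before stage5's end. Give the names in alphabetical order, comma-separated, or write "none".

Conditions: its end is no later than stage8's start (X.end <= May 22) AND its start is strictly before stage2's start (X.start < May 12) AND its start is strictly before stage5's end (X.start < May 11).
stage1: end May 13 <= May 22? ✓; start May 7 < May 12? ✓; start May 7 < May 11? ✓ → yes.
stage3: end May 19 <= May 22? ✓; start May 7 < May 12? ✓; start May 7 < May 11? ✓ → yes.
stage4: end May 23 <= May 22? ✗; start May 11 < May 12? ✓; start May 11 < May 11? ✗ → no.
stage6: end May 16 <= May 22? ✓; start May 5 < May 12? ✓; start May 5 < May 11? ✓ → yes.
stage7: end May 22 <= May 22? ✓; start May 17 < May 12? ✗; start May 17 < May 11? ✗ → no.
stage9: end May 13 <= May 22? ✓; start May 7 < May 12? ✓; start May 7 < May 11? ✓ → yes.
Result: stage1, stage3, stage6, stage9.

stage1, stage3, stage6, stage9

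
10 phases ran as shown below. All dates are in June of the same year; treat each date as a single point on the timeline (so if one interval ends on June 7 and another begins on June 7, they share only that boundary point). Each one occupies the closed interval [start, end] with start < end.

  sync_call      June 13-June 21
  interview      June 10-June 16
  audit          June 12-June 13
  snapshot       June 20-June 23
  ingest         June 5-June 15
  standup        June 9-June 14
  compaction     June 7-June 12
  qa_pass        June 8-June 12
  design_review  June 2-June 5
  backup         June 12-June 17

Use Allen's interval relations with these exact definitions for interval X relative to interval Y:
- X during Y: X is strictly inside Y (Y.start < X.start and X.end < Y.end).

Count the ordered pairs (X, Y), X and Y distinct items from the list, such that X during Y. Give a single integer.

Checking all 90 ordered pairs for relation 'during'; matching pairs in alphabetical order:
(audit, ingest): audit during ingest ✓
(audit, interview): audit during interview ✓
(audit, standup): audit during standup ✓
(compaction, ingest): compaction during ingest ✓
(qa_pass, ingest): qa_pass during ingest ✓
(standup, ingest): standup during ingest ✓
Count: 6.

6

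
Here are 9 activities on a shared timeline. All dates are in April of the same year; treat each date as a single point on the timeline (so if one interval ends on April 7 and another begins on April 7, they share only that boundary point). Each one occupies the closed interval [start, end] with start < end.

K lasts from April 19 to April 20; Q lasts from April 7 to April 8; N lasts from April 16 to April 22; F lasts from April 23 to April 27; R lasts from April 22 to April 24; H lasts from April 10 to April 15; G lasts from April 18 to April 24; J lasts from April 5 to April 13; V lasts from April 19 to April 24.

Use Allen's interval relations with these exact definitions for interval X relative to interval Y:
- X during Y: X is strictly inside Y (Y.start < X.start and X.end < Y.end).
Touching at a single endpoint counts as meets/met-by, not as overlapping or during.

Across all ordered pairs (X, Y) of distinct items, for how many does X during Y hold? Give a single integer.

Checking all 72 ordered pairs for relation 'during'; matching pairs in alphabetical order:
(K, G): K during G ✓
(K, N): K during N ✓
(Q, J): Q during J ✓
Count: 3.

3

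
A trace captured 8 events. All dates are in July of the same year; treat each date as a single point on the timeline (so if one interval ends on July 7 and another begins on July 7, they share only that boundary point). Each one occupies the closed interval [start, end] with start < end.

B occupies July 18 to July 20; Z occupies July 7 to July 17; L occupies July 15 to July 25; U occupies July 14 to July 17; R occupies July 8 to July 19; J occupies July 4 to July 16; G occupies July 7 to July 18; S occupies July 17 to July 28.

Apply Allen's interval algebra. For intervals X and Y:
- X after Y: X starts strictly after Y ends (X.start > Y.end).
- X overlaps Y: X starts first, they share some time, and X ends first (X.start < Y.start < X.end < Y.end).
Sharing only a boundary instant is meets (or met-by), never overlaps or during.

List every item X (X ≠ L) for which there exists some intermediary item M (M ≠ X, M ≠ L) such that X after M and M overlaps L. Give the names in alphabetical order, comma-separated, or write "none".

Target L = [July 15, July 25].
Intermediaries M with M overlaps L: G, J, R, U, Z.
Via G — items with X after G: none.
Via J — items with X after J: B, S.
Via R — items with X after R: none.
Via U — items with X after U: B.
Via Z — items with X after Z: B.
Union: B, S.

B, S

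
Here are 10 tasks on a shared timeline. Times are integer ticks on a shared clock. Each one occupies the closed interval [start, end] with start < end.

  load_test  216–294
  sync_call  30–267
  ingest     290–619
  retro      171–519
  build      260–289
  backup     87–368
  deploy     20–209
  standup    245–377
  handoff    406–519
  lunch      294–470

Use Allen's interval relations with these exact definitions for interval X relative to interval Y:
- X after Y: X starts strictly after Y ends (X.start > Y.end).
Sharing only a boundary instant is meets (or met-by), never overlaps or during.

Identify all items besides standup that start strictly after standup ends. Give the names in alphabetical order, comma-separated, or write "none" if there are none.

handoff

Target standup = [245, 377].
backup [87, 368] → overlaps → no.
build [260, 289] → during → no.
deploy [20, 209] → before → no.
handoff [406, 519] → after → yes.
ingest [290, 619] → overlapped-by → no.
load_test [216, 294] → overlaps → no.
lunch [294, 470] → overlapped-by → no.
retro [171, 519] → contains → no.
sync_call [30, 267] → overlaps → no.
Result: handoff.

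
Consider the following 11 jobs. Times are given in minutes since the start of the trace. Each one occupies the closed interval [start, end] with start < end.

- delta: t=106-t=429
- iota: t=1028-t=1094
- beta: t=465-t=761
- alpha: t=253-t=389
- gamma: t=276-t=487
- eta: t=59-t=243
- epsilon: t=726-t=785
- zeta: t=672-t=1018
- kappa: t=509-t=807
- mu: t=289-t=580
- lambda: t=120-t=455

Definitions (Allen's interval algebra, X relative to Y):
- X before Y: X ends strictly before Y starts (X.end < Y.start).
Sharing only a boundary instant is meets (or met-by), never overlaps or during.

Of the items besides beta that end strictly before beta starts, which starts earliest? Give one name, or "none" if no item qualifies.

Target beta = [t=465, t=761].
alpha [t=253, t=389] → before → candidate.
delta [t=106, t=429] → before → candidate.
epsilon [t=726, t=785] → overlapped-by → excluded.
eta [t=59, t=243] → before → candidate.
gamma [t=276, t=487] → overlaps → excluded.
iota [t=1028, t=1094] → after → excluded.
kappa [t=509, t=807] → overlapped-by → excluded.
lambda [t=120, t=455] → before → candidate.
mu [t=289, t=580] → overlaps → excluded.
zeta [t=672, t=1018] → overlapped-by → excluded.
Among candidates, earliest start is t=59 → eta.

eta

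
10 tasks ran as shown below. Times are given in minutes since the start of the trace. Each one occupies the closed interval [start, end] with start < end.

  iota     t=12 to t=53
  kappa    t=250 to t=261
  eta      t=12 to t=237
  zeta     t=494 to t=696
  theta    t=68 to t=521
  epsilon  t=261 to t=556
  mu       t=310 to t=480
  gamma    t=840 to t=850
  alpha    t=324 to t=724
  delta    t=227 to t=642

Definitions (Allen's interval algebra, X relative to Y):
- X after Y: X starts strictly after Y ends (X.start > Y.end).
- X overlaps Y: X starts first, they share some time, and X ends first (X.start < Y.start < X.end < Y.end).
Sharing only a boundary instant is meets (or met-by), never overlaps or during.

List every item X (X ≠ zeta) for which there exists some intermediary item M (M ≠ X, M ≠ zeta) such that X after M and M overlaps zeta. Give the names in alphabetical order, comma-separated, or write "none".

Target zeta = [t=494, t=696].
Intermediaries M with M overlaps zeta: delta, epsilon, theta.
Via delta — items with X after delta: gamma.
Via epsilon — items with X after epsilon: gamma.
Via theta — items with X after theta: gamma.
Union: gamma.

gamma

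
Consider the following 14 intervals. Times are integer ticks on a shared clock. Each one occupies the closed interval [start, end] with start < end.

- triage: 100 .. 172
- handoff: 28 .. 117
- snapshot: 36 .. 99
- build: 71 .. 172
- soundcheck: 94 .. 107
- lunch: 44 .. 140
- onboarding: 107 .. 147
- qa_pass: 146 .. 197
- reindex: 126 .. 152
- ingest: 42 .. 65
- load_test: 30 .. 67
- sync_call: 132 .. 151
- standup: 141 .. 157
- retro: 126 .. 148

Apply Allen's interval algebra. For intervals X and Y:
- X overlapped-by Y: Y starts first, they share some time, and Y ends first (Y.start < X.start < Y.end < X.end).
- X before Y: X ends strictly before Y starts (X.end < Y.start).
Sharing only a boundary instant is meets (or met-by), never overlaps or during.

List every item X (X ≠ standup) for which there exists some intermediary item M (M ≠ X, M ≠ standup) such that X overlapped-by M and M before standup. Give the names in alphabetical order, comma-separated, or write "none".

Target standup = [141, 157].
Intermediaries M with M before standup: handoff, ingest, load_test, lunch, snapshot, soundcheck.
Via handoff — items with X overlapped-by handoff: build, lunch, onboarding, triage.
Via ingest — items with X overlapped-by ingest: lunch.
Via load_test — items with X overlapped-by load_test: lunch, snapshot.
Via lunch — items with X overlapped-by lunch: build, onboarding, reindex, retro, sync_call, triage.
Via snapshot — items with X overlapped-by snapshot: build, lunch, soundcheck.
Via soundcheck — items with X overlapped-by soundcheck: triage.
Union: build, lunch, onboarding, reindex, retro, snapshot, soundcheck, sync_call, triage.

build, lunch, onboarding, reindex, retro, snapshot, soundcheck, sync_call, triage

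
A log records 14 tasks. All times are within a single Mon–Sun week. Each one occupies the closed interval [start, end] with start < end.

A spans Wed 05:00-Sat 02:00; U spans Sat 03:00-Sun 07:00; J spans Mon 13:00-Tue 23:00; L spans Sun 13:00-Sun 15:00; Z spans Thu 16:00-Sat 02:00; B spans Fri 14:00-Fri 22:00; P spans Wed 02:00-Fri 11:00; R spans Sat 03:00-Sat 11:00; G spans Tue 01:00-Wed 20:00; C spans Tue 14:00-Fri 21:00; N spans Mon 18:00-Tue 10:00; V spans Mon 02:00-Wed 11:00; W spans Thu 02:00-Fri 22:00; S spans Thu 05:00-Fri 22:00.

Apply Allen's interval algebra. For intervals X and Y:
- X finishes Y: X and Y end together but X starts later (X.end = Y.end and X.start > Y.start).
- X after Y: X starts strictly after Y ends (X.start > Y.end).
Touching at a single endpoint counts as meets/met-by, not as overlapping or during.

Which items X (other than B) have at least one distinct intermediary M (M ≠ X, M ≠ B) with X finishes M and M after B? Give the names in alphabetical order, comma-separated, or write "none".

none

Target B = [Fri 14:00, Fri 22:00].
Intermediaries M with M after B: L, R, U.
Via L — items with X finishes L: none.
Via R — items with X finishes R: none.
Via U — items with X finishes U: none.
Union: none.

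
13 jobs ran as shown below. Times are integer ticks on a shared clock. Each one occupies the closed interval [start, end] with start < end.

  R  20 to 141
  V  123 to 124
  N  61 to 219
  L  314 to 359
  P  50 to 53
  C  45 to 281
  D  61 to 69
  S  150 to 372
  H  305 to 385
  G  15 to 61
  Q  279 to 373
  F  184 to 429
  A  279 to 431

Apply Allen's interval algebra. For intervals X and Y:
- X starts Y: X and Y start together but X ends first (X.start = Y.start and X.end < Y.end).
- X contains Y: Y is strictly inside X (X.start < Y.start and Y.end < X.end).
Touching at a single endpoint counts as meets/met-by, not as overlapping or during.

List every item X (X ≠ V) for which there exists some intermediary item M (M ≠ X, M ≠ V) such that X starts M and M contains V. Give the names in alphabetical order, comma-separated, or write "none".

D

Target V = [123, 124].
Intermediaries M with M contains V: C, N, R.
Via C — items with X starts C: none.
Via N — items with X starts N: D.
Via R — items with X starts R: none.
Union: D.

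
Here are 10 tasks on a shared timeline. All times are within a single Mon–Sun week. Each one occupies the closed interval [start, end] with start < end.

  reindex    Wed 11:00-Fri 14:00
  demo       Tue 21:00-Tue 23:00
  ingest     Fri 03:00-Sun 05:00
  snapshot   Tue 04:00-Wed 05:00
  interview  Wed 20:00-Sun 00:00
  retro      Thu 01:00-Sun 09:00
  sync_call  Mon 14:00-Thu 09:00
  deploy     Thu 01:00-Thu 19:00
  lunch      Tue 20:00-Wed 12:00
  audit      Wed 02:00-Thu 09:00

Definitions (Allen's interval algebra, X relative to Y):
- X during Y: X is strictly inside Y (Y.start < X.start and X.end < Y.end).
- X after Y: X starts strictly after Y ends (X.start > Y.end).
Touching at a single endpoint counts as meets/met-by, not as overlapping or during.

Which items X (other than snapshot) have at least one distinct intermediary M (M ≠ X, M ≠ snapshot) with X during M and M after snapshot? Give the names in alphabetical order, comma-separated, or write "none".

Target snapshot = [Tue 04:00, Wed 05:00].
Intermediaries M with M after snapshot: deploy, ingest, interview, reindex, retro.
Via deploy — items with X during deploy: none.
Via ingest — items with X during ingest: none.
Via interview — items with X during interview: deploy.
Via reindex — items with X during reindex: deploy.
Via retro — items with X during retro: ingest.
Union: deploy, ingest.

deploy, ingest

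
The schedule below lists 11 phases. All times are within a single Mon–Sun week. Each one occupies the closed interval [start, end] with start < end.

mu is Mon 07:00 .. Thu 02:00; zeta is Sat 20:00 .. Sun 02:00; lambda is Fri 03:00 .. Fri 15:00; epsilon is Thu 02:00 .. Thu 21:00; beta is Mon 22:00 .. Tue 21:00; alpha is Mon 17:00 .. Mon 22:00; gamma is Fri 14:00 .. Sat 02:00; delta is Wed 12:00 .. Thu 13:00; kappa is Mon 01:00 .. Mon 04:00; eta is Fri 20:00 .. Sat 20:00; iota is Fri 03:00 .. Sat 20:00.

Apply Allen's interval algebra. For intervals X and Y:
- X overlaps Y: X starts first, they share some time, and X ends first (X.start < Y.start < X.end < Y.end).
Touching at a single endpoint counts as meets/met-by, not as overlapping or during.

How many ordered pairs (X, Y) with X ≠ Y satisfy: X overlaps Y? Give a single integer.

4

Checking all 110 ordered pairs for relation 'overlaps'; matching pairs in alphabetical order:
(delta, epsilon): delta overlaps epsilon ✓
(gamma, eta): gamma overlaps eta ✓
(lambda, gamma): lambda overlaps gamma ✓
(mu, delta): mu overlaps delta ✓
Count: 4.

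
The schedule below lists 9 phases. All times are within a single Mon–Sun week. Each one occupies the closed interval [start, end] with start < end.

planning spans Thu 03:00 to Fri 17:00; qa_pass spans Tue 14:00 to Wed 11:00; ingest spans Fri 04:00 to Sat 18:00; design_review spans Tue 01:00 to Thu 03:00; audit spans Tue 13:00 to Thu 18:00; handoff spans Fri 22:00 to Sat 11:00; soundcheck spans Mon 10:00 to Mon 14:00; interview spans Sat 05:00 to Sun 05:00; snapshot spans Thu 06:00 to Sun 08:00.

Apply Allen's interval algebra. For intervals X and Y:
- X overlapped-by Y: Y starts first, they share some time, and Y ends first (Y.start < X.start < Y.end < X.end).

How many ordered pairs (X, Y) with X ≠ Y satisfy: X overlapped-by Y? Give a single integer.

7

Checking all 72 ordered pairs for relation 'overlapped-by'; matching pairs in alphabetical order:
(audit, design_review): audit overlapped-by design_review ✓
(ingest, planning): ingest overlapped-by planning ✓
(interview, handoff): interview overlapped-by handoff ✓
(interview, ingest): interview overlapped-by ingest ✓
(planning, audit): planning overlapped-by audit ✓
(snapshot, audit): snapshot overlapped-by audit ✓
(snapshot, planning): snapshot overlapped-by planning ✓
Count: 7.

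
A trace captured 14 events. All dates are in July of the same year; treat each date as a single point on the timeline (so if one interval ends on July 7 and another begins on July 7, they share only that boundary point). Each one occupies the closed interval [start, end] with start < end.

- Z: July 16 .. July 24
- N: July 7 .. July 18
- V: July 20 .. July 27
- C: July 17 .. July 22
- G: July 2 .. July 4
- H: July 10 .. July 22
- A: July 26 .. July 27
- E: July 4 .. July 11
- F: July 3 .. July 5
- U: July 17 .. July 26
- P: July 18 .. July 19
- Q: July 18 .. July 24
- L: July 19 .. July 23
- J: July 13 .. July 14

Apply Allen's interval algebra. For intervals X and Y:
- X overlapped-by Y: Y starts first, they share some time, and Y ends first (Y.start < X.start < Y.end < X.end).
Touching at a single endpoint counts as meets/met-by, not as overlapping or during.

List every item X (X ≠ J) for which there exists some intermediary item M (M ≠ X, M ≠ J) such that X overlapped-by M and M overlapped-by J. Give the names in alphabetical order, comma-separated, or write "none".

none

Target J = [July 13, July 14].
Intermediaries M with M overlapped-by J: none.
Union: none.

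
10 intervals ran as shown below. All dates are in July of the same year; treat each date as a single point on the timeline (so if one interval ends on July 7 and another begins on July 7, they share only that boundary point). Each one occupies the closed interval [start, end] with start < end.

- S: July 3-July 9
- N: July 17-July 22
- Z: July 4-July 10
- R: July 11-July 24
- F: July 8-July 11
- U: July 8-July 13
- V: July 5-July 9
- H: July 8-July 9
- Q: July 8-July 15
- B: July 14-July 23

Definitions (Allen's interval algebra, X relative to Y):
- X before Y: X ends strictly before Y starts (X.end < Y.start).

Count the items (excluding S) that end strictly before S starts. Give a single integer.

Target S = [July 3, July 9].
B [July 14, July 23] → after → no.
F [July 8, July 11] → overlapped-by → no.
H [July 8, July 9] → finishes → no.
N [July 17, July 22] → after → no.
Q [July 8, July 15] → overlapped-by → no.
R [July 11, July 24] → after → no.
U [July 8, July 13] → overlapped-by → no.
V [July 5, July 9] → finishes → no.
Z [July 4, July 10] → overlapped-by → no.
Total: 0.

0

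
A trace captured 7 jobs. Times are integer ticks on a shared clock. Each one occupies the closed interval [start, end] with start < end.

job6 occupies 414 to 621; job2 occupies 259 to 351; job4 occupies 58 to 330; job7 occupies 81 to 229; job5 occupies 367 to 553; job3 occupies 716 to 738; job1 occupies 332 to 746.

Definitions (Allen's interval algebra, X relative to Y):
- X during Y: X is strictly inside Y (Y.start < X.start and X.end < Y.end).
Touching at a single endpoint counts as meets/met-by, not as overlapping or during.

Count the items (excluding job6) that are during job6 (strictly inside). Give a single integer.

0

Target job6 = [414, 621].
job1 [332, 746] → contains → no.
job2 [259, 351] → before → no.
job3 [716, 738] → after → no.
job4 [58, 330] → before → no.
job5 [367, 553] → overlaps → no.
job7 [81, 229] → before → no.
Total: 0.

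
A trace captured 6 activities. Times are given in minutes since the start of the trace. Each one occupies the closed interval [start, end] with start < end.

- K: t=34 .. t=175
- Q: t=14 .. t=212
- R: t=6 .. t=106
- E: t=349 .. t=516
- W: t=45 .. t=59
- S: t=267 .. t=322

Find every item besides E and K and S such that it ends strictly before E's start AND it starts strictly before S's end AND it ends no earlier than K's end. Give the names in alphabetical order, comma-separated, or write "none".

Q

Conditions: its end is strictly before E's start (X.end < t=349) AND its start is strictly before S's end (X.start < t=322) AND its end is no earlier than K's end (X.end >= t=175).
Q: end t=212 < t=349? ✓; start t=14 < t=322? ✓; end t=212 >= t=175? ✓ → yes.
R: end t=106 < t=349? ✓; start t=6 < t=322? ✓; end t=106 >= t=175? ✗ → no.
W: end t=59 < t=349? ✓; start t=45 < t=322? ✓; end t=59 >= t=175? ✗ → no.
Result: Q.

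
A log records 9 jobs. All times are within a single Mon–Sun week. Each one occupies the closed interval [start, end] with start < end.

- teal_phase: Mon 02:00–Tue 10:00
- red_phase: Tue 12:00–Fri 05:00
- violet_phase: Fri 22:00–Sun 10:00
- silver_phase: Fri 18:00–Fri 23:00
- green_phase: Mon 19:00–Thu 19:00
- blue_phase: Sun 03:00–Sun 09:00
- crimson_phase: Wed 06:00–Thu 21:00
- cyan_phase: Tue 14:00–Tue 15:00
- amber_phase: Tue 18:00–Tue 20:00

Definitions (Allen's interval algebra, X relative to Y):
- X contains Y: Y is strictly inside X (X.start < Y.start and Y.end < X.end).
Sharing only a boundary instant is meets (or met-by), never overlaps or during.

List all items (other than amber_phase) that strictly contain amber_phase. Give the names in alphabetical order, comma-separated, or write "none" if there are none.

Target amber_phase = [Tue 18:00, Tue 20:00].
blue_phase [Sun 03:00, Sun 09:00] → after → no.
crimson_phase [Wed 06:00, Thu 21:00] → after → no.
cyan_phase [Tue 14:00, Tue 15:00] → before → no.
green_phase [Mon 19:00, Thu 19:00] → contains → yes.
red_phase [Tue 12:00, Fri 05:00] → contains → yes.
silver_phase [Fri 18:00, Fri 23:00] → after → no.
teal_phase [Mon 02:00, Tue 10:00] → before → no.
violet_phase [Fri 22:00, Sun 10:00] → after → no.
Result: green_phase, red_phase.

green_phase, red_phase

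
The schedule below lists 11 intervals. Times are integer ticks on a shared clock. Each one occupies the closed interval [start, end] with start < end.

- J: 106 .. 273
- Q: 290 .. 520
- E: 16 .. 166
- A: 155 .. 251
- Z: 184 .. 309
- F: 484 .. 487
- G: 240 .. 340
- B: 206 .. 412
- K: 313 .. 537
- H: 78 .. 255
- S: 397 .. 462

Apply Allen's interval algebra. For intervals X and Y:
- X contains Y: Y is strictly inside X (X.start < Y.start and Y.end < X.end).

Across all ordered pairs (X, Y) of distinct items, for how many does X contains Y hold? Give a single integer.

7

Checking all 110 ordered pairs for relation 'contains'; matching pairs in alphabetical order:
(B, G): B contains G ✓
(H, A): H contains A ✓
(J, A): J contains A ✓
(K, F): K contains F ✓
(K, S): K contains S ✓
(Q, F): Q contains F ✓
(Q, S): Q contains S ✓
Count: 7.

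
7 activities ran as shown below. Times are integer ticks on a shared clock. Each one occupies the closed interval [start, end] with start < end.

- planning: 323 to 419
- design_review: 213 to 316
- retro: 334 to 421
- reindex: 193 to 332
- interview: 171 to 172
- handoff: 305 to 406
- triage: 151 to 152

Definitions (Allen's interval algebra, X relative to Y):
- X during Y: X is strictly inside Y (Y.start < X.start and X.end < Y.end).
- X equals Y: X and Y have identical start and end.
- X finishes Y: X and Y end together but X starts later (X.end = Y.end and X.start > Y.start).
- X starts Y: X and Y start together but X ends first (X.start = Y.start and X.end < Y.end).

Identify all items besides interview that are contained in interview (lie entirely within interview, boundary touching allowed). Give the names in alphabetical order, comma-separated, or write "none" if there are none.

none

Target interview = [171, 172].
design_review [213, 316] → after → no.
handoff [305, 406] → after → no.
planning [323, 419] → after → no.
reindex [193, 332] → after → no.
retro [334, 421] → after → no.
triage [151, 152] → before → no.
Result: none.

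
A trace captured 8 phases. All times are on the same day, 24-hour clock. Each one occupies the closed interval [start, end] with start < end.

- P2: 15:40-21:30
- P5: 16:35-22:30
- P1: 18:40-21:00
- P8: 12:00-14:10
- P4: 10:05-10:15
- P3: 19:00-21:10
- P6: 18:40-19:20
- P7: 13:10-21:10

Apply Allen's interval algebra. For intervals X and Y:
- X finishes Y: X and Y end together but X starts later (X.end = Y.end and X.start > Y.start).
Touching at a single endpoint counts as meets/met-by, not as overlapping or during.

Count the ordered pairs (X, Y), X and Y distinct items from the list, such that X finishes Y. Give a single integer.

1

Checking all 56 ordered pairs for relation 'finishes'; matching pairs in alphabetical order:
(P3, P7): P3 finishes P7 ✓
Count: 1.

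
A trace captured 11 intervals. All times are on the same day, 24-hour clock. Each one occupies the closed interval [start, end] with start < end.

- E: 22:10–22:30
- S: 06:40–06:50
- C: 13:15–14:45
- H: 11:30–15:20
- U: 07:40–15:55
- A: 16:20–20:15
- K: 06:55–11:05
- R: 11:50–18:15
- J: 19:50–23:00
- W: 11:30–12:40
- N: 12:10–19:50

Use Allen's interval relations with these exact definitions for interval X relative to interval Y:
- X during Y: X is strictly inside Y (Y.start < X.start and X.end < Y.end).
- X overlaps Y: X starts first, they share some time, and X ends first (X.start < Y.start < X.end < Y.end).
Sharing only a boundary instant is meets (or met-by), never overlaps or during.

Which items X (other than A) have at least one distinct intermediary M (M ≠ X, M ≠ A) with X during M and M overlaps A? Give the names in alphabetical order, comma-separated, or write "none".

Target A = [16:20, 20:15].
Intermediaries M with M overlaps A: N, R.
Via N — items with X during N: C.
Via R — items with X during R: C.
Union: C.

C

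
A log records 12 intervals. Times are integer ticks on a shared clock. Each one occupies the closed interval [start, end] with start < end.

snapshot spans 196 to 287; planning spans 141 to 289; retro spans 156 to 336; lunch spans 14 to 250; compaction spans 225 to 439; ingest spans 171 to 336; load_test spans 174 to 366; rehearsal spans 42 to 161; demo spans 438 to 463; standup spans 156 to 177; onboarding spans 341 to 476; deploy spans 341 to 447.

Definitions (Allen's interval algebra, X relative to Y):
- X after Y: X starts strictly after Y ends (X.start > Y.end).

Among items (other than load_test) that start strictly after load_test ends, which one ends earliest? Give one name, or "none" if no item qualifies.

demo

Target load_test = [174, 366].
compaction [225, 439] → overlapped-by → excluded.
demo [438, 463] → after → candidate.
deploy [341, 447] → overlapped-by → excluded.
ingest [171, 336] → overlaps → excluded.
lunch [14, 250] → overlaps → excluded.
onboarding [341, 476] → overlapped-by → excluded.
planning [141, 289] → overlaps → excluded.
rehearsal [42, 161] → before → excluded.
retro [156, 336] → overlaps → excluded.
snapshot [196, 287] → during → excluded.
standup [156, 177] → overlaps → excluded.
Among candidates, earliest end is 463 → demo.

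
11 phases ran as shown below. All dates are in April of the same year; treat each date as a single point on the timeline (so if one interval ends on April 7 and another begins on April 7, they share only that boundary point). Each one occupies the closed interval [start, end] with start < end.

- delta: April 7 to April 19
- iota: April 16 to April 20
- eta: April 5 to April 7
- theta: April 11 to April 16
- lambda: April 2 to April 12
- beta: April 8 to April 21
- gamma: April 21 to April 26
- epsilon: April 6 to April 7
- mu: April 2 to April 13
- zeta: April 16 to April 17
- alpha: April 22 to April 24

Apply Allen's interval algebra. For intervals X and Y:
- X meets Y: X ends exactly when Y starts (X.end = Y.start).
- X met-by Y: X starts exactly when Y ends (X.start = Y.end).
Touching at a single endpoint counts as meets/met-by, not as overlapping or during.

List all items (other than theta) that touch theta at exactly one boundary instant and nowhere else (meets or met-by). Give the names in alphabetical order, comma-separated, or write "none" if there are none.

iota, zeta

Target theta = [April 11, April 16].
alpha [April 22, April 24] → after → no.
beta [April 8, April 21] → contains → no.
delta [April 7, April 19] → contains → no.
epsilon [April 6, April 7] → before → no.
eta [April 5, April 7] → before → no.
gamma [April 21, April 26] → after → no.
iota [April 16, April 20] → met-by → yes.
lambda [April 2, April 12] → overlaps → no.
mu [April 2, April 13] → overlaps → no.
zeta [April 16, April 17] → met-by → yes.
Result: iota, zeta.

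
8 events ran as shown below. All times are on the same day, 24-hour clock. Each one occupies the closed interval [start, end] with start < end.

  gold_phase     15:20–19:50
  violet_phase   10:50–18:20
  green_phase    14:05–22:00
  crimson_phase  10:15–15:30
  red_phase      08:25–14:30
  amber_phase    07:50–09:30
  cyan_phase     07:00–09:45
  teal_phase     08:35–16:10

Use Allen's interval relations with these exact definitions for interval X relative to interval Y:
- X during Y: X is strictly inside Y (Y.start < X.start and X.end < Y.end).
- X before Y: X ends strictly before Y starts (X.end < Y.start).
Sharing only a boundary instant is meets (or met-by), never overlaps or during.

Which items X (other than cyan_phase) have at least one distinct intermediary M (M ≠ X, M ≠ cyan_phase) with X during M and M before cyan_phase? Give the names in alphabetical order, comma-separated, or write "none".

none

Target cyan_phase = [07:00, 09:45].
Intermediaries M with M before cyan_phase: none.
Union: none.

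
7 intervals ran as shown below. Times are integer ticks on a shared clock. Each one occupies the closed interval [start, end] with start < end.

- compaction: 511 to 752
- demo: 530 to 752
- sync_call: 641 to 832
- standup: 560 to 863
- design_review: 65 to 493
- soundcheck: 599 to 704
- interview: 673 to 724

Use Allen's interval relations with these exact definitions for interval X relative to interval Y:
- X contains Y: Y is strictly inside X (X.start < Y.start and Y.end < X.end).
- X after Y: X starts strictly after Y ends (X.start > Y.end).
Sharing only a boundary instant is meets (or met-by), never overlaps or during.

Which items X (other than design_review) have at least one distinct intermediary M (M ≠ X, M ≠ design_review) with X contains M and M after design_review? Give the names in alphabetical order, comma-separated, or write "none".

Target design_review = [65, 493].
Intermediaries M with M after design_review: compaction, demo, interview, soundcheck, standup, sync_call.
Via compaction — items with X contains compaction: none.
Via demo — items with X contains demo: none.
Via interview — items with X contains interview: compaction, demo, standup, sync_call.
Via soundcheck — items with X contains soundcheck: compaction, demo, standup.
Via standup — items with X contains standup: none.
Via sync_call — items with X contains sync_call: standup.
Union: compaction, demo, standup, sync_call.

compaction, demo, standup, sync_call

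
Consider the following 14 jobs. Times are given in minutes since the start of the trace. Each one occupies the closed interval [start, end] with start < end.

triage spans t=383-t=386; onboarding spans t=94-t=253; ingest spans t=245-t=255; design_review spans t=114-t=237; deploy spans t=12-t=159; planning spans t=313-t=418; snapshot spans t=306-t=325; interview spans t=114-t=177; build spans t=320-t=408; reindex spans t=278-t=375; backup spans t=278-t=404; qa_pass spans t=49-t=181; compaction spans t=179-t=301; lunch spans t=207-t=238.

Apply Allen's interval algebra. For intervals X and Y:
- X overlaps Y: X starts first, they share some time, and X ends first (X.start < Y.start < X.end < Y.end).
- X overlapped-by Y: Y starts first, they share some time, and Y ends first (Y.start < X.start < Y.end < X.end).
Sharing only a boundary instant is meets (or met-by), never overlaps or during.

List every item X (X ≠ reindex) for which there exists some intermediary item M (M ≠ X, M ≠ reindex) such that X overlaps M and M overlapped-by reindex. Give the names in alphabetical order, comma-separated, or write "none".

backup, snapshot

Target reindex = [t=278, t=375].
Intermediaries M with M overlapped-by reindex: build, planning.
Via build — items with X overlaps build: backup, snapshot.
Via planning — items with X overlaps planning: backup, snapshot.
Union: backup, snapshot.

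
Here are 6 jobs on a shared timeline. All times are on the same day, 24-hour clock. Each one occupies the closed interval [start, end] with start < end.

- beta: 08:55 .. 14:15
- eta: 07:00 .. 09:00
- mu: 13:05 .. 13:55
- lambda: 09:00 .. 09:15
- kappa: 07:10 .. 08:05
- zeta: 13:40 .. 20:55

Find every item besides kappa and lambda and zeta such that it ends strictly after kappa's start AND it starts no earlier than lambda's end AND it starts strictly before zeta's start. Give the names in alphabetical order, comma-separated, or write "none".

mu

Conditions: its end is strictly after kappa's start (X.end > 07:10) AND its start is no earlier than lambda's end (X.start >= 09:15) AND its start is strictly before zeta's start (X.start < 13:40).
beta: end 14:15 > 07:10? ✓; start 08:55 >= 09:15? ✗; start 08:55 < 13:40? ✓ → no.
eta: end 09:00 > 07:10? ✓; start 07:00 >= 09:15? ✗; start 07:00 < 13:40? ✓ → no.
mu: end 13:55 > 07:10? ✓; start 13:05 >= 09:15? ✓; start 13:05 < 13:40? ✓ → yes.
Result: mu.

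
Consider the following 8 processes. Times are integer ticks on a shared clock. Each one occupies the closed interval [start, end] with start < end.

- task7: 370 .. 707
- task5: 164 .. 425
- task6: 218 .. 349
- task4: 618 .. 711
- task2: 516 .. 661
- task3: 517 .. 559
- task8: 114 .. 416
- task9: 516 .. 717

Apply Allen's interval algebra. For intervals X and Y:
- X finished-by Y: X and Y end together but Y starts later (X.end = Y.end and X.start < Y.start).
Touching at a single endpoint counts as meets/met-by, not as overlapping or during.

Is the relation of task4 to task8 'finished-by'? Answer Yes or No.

task4 = [618, 711], task8 = [114, 416].
Actual relation of task4 to task8: after.
Asked whether 'finished-by' holds → No.

No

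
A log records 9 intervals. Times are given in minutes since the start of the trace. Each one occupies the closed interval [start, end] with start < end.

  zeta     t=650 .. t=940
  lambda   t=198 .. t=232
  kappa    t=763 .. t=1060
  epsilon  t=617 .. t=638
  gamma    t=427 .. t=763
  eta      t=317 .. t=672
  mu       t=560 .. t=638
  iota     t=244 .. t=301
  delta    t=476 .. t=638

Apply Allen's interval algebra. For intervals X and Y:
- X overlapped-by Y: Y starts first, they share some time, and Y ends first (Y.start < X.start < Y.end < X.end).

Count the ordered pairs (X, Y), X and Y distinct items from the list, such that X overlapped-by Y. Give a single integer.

Checking all 72 ordered pairs for relation 'overlapped-by'; matching pairs in alphabetical order:
(gamma, eta): gamma overlapped-by eta ✓
(kappa, zeta): kappa overlapped-by zeta ✓
(zeta, eta): zeta overlapped-by eta ✓
(zeta, gamma): zeta overlapped-by gamma ✓
Count: 4.

4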